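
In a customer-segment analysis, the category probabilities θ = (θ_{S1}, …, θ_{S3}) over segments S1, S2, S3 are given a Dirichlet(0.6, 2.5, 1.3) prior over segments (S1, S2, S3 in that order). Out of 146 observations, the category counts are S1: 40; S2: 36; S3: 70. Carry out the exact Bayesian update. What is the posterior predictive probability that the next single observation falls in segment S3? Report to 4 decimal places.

The Dirichlet prior is conjugate to the Multinomial likelihood: each posterior αⱼ = prior αⱼ + observed count nⱼ.
Posterior concentration: (40.6, 38.5, 71.3), total = 150.4.
P(next = S3 | data) = α_{S3}/Σα = 0.4741.

0.4741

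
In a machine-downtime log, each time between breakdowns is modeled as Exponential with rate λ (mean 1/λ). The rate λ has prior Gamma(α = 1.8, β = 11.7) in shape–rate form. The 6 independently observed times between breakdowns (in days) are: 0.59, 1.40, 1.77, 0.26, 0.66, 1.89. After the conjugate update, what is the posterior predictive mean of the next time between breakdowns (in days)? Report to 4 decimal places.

With a Gamma(shape α, rate β) prior on the exponential rate λ, the posterior after n observations with total T = Σxᵢ is Gamma(α+n, β+T).
Sum of observations T = 6.57 days; n = 6.
Posterior: Gamma(1.8+6, 11.7+6.57) = Gamma(7.8, 18.27).
The predictive distribution for the next observation is Lomax; its mean is β/(α−1) = 18.27/6.8 = 2.6868.

2.6868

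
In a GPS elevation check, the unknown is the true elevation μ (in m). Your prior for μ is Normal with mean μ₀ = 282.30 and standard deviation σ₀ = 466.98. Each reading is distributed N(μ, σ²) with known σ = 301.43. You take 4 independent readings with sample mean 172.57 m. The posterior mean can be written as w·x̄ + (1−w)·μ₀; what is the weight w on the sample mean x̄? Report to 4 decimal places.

For Normal data with known variance σ², a Normal(μ₀, σ₀²) prior on μ is conjugate. Posterior precision = 1/σ₀² + n/σ²; posterior mean is the precision-weighted average of μ₀ and x̄.
σ₀² = 466.98² = 218070.3204, σ² = 301.43² = 90860.0449. Prior precision 1/σ₀² = 1/218070.3204; data precision n/σ² = 4/90860.0449.
w = (n/σ²)/(1/σ₀² + n/σ²) = n·σ₀²/(σ² + n·σ₀²) = 4·218070.3204/(90860.0449 + 4·218070.3204) = 872281.2816/963141.3265 = 0.9057.

0.9057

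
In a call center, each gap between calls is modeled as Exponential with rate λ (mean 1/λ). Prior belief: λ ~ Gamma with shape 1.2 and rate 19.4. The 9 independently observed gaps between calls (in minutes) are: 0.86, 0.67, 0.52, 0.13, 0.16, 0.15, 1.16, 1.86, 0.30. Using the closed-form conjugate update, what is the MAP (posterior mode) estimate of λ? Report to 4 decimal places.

With a Gamma(shape α, rate β) prior on the exponential rate λ, the posterior after n observations with total T = Σxᵢ is Gamma(α+n, β+T).
Sum of observations T = 5.81 minutes; n = 9.
Posterior: Gamma(1.2+9, 19.4+5.81) = Gamma(10.2, 25.21).
Mode = (α−1)/β = 0.3649.

0.3649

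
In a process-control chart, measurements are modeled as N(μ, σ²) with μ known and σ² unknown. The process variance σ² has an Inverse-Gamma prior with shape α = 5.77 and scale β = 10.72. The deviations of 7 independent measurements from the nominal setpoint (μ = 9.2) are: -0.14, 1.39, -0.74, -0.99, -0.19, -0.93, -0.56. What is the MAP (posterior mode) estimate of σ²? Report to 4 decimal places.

With known mean μ and an Inverse-Gamma(α, β) prior on σ², the Normal likelihood is conjugate: posterior is Inv-Gamma(α + n/2, β + Σ(xᵢ−μ)²/2).
Σ(xᵢ−μ)² = (-0.14)² + (1.39)² + (-0.74)² + (-0.99)² + (-0.19)² + (-0.93)² + (-0.56)² = 4.6940.
Posterior: Inv-Gamma(5.77 + 7/2, 10.72 + 4.6940/2) = Inv-Gamma(9.27, 13.06700).
Mode = β/(α+1) = 13.06700/10.27 = 1.2723.

1.2723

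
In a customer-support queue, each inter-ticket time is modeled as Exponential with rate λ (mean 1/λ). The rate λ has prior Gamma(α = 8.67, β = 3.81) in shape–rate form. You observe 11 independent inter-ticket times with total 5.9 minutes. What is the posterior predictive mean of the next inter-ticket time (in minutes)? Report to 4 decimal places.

0.5201

With a Gamma(shape α, rate β) prior on the exponential rate λ, the posterior after n observations with total T = Σxᵢ is Gamma(α+n, β+T).
Posterior: Gamma(8.67+11, 3.81+5.9) = Gamma(19.67, 9.71).
The predictive distribution for the next observation is Lomax; its mean is β/(α−1) = 9.71/18.67 = 0.5201.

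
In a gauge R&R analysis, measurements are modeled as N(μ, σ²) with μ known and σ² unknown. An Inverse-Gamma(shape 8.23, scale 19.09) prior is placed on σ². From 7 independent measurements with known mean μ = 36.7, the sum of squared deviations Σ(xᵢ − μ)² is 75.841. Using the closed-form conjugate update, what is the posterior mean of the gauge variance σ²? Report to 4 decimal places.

5.3132

With known mean μ and an Inverse-Gamma(α, β) prior on σ², the Normal likelihood is conjugate: posterior is Inv-Gamma(α + n/2, β + Σ(xᵢ−μ)²/2).
Posterior: Inv-Gamma(8.23 + 7/2, 19.09 + 75.841/2) = Inv-Gamma(11.73, 57.0105).
E[σ²|data] = β/(α−1) = 57.0105/10.73 = 5.3132.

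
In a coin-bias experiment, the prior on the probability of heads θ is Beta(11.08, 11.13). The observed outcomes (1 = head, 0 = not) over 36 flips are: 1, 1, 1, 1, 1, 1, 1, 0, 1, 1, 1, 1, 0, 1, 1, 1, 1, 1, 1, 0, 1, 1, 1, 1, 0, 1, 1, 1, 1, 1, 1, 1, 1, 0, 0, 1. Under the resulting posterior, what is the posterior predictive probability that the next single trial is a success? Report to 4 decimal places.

The Beta prior is conjugate to a Binomial/Bernoulli likelihood; the update adds successes to α and failures to β.
Posterior: Beta(α+k, β+n−k) = Beta(11.08+30, 11.13+6) = Beta(41.08, 17.13).
For a single future Bernoulli trial, P(success | data) = α/(α+β) = 0.7057.

0.7057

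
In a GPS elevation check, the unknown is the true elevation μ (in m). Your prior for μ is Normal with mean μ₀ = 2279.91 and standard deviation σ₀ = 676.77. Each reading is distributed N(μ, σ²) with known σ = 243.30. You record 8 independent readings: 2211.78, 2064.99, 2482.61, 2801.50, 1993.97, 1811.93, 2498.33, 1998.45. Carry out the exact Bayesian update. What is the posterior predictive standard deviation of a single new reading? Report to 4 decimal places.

For Normal data with known variance σ², a Normal(μ₀, σ₀²) prior on μ is conjugate. Posterior precision = 1/σ₀² + n/σ²; posterior mean is the precision-weighted average of μ₀ and x̄.
σ₀² = 676.77² = 458017.6329, σ² = 243.30² = 59194.89; σ² + n·σ₀² = 59194.89 + 8·458017.6329 = 3723335.9532.
Posterior precision = 1/σ₀² + n/σ² = 1/458017.6329 + 8/59194.89 = (σ² + n·σ₀²)/(σ₀²σ²) = 3723335.9532/(458017.6329·59194.89); posterior variance σₙ² = σ₀²σ²/(σ² + n·σ₀²) = 458017.6329·59194.89/3723335.9532 = 7281.723631.
Predictive variance for one new observation = σₙ² + σ² = 458017.6329·59194.89/3723335.9532 + 59194.89 = σ²·(σ₀² + 3723335.9532)/3723335.9532 = 59194.89·4181353.5861/3723335.9532 = 66476.613631; SD = √(59194.89·4181353.5861/3723335.9532) = 257.8306.

257.8306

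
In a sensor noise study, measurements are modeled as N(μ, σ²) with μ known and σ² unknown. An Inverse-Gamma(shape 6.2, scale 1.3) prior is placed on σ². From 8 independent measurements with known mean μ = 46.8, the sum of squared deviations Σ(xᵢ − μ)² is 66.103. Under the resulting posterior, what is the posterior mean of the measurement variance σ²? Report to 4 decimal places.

With known mean μ and an Inverse-Gamma(α, β) prior on σ², the Normal likelihood is conjugate: posterior is Inv-Gamma(α + n/2, β + Σ(xᵢ−μ)²/2).
Posterior: Inv-Gamma(6.2 + 8/2, 1.3 + 66.103/2) = Inv-Gamma(10.20, 34.3515).
E[σ²|data] = β/(α−1) = 34.3515/9.20 = 3.7339.

3.7339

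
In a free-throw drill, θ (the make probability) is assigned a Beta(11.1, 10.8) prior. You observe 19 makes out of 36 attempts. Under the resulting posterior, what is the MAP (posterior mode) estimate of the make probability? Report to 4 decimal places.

The Beta prior is conjugate to a Binomial/Bernoulli likelihood; the update adds successes to α and failures to β.
Posterior: Beta(α+k, β+n−k) = Beta(11.1+19, 10.8+17) = Beta(30.1, 27.8).
Mode of Beta(a,b) for a,b>1 is (a−1)/(a+b−2) = 29.1/55.9 = 0.5206.

0.5206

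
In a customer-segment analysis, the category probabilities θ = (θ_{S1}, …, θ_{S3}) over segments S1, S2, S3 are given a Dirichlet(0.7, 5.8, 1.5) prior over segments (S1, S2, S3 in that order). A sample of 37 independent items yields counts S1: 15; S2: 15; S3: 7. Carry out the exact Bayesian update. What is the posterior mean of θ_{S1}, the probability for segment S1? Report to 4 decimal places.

0.3489

The Dirichlet prior is conjugate to the Multinomial likelihood: each posterior αⱼ = prior αⱼ + observed count nⱼ.
Posterior concentration: (15.7, 20.8, 8.5), total = 45.0.
E[θ_{S1}|data] = α_{S1}/Σα = 15.7/45.0 = 0.3489.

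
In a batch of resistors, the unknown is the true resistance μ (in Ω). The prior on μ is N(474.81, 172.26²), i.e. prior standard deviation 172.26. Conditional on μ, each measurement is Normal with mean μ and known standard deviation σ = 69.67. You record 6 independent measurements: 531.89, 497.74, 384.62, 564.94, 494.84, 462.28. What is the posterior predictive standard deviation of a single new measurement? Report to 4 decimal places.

For Normal data with known variance σ², a Normal(μ₀, σ₀²) prior on μ is conjugate. Posterior precision = 1/σ₀² + n/σ²; posterior mean is the precision-weighted average of μ₀ and x̄.
σ₀² = 172.26² = 29673.5076, σ² = 69.67² = 4853.9089; σ² + n·σ₀² = 4853.9089 + 6·29673.5076 = 182894.9545.
Posterior precision = 1/σ₀² + n/σ² = 1/29673.5076 + 6/4853.9089 = (σ² + n·σ₀²)/(σ₀²σ²) = 182894.9545/(29673.5076·4853.9089); posterior variance σₙ² = σ₀²σ²/(σ² + n·σ₀²) = 29673.5076·4853.9089/182894.9545 = 787.514905.
Predictive variance for one new observation = σₙ² + σ² = 29673.5076·4853.9089/182894.9545 + 4853.9089 = σ²·(σ₀² + 182894.9545)/182894.9545 = 4853.9089·212568.4621/182894.9545 = 5641.423805; SD = √(4853.9089·212568.4621/182894.9545) = 75.1094.

75.1094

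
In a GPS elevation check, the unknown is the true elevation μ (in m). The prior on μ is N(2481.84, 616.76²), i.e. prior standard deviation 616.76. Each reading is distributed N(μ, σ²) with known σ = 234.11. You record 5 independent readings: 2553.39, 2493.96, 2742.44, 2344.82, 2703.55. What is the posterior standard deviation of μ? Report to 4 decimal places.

103.2205

For Normal data with known variance σ², a Normal(μ₀, σ₀²) prior on μ is conjugate. Posterior precision = 1/σ₀² + n/σ²; posterior mean is the precision-weighted average of μ₀ and x̄.
σ₀² = 616.76² = 380392.8976, σ² = 234.11² = 54807.4921; σ² + n·σ₀² = 54807.4921 + 5·380392.8976 = 1956771.9801.
Posterior precision = 1/σ₀² + n/σ² = 1/380392.8976 + 5/54807.4921 = (σ² + n·σ₀²)/(σ₀²σ²) = 1956771.9801/(380392.8976·54807.4921); posterior variance σₙ² = σ₀²σ²/(σ² + n·σ₀²) = 380392.8976·54807.4921/1956771.9801 = 10654.476322.
Posterior SD = √σₙ² = √(380392.8976·54807.4921/1956771.9801) = 103.2205.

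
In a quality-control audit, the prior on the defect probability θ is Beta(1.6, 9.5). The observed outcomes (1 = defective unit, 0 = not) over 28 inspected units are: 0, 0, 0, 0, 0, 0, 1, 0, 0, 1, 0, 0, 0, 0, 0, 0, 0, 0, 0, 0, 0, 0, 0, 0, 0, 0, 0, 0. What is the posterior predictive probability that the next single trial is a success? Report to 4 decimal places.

0.0921

The Beta prior is conjugate to a Binomial/Bernoulli likelihood; the update adds successes to α and failures to β.
Posterior: Beta(α+k, β+n−k) = Beta(1.6+2, 9.5+26) = Beta(3.6, 35.5).
For a single future Bernoulli trial, P(success | data) = α/(α+β) = 0.0921.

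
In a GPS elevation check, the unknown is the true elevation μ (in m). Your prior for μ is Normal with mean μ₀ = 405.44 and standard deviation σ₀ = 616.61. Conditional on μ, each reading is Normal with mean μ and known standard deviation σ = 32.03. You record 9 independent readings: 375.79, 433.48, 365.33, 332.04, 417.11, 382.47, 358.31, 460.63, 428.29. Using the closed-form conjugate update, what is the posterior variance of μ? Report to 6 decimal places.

113.957045

For Normal data with known variance σ², a Normal(μ₀, σ₀²) prior on μ is conjugate. Posterior precision = 1/σ₀² + n/σ²; posterior mean is the precision-weighted average of μ₀ and x̄.
σ₀² = 616.61² = 380207.8921, σ² = 32.03² = 1025.9209; σ² + n·σ₀² = 1025.9209 + 9·380207.8921 = 3422896.9498.
Posterior precision = 1/σ₀² + n/σ² = 1/380207.8921 + 9/1025.9209 = (σ² + n·σ₀²)/(σ₀²σ²) = 3422896.9498/(380207.8921·1025.9209); posterior variance σₙ² = σ₀²σ²/(σ² + n·σ₀²) = 380207.8921·1025.9209/3422896.9498 = 113.957045.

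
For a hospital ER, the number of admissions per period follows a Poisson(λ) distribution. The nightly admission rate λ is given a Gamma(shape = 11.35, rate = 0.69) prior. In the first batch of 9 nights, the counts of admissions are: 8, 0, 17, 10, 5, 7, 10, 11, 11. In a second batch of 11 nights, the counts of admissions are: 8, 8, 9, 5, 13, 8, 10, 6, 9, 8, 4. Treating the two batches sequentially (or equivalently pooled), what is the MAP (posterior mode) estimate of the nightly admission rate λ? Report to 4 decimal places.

With a Gamma(shape α, rate β) prior, the Poisson likelihood is conjugate: the posterior is Gamma(α + ΣXᵢ, β + n).
Batch 1: sum of counts S = 79 over n = 9 nights.
After batch 1: Gamma(α+S, β+n) = Gamma(11.35+79, 0.69+9) = Gamma(90.35, 9.69).
Batch 2: sum of counts S = 88 over n = 11 nights.
After batch 2: Gamma(α+S, β+n) = Gamma(90.35+88, 9.69+11) = Gamma(178.35, 20.69).
Mode of Gamma(α,β) for α≥1 is (α−1)/β = 177.35/20.69 = 8.5718.

8.5718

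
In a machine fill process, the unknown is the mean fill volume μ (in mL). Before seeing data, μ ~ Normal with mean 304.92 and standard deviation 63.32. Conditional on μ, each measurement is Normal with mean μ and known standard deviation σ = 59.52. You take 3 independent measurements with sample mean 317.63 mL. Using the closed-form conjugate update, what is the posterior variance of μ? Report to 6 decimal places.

912.208278

For Normal data with known variance σ², a Normal(μ₀, σ₀²) prior on μ is conjugate. Posterior precision = 1/σ₀² + n/σ²; posterior mean is the precision-weighted average of μ₀ and x̄.
σ₀² = 63.32² = 4009.4224, σ² = 59.52² = 3542.6304; σ² + n·σ₀² = 3542.6304 + 3·4009.4224 = 15570.8976.
Posterior precision = 1/σ₀² + n/σ² = 1/4009.4224 + 3/3542.6304 = (σ² + n·σ₀²)/(σ₀²σ²) = 15570.8976/(4009.4224·3542.6304); posterior variance σₙ² = σ₀²σ²/(σ² + n·σ₀²) = 4009.4224·3542.6304/15570.8976 = 912.208278.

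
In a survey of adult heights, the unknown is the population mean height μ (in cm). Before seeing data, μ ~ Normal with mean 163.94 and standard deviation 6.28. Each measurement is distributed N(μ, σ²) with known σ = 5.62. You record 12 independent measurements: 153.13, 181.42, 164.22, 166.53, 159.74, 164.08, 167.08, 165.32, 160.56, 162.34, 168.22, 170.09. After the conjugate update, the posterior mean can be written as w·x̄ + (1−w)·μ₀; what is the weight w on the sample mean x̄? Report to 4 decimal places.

0.9374

For Normal data with known variance σ², a Normal(μ₀, σ₀²) prior on μ is conjugate. Posterior precision = 1/σ₀² + n/σ²; posterior mean is the precision-weighted average of μ₀ and x̄.
σ₀² = 6.28² = 39.4384, σ² = 5.62² = 31.5844. Prior precision 1/σ₀² = 1/39.4384; data precision n/σ² = 12/31.5844.
w = (n/σ²)/(1/σ₀² + n/σ²) = n·σ₀²/(σ² + n·σ₀²) = 12·39.4384/(31.5844 + 12·39.4384) = 473.2608/504.8452 = 0.9374.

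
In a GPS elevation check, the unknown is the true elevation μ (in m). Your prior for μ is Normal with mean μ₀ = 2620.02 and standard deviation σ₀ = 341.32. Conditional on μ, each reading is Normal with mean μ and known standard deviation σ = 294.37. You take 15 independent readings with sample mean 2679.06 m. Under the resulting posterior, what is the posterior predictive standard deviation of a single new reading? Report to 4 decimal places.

For Normal data with known variance σ², a Normal(μ₀, σ₀²) prior on μ is conjugate. Posterior precision = 1/σ₀² + n/σ²; posterior mean is the precision-weighted average of μ₀ and x̄.
σ₀² = 341.32² = 116499.3424, σ² = 294.37² = 86653.6969; σ² + n·σ₀² = 86653.6969 + 15·116499.3424 = 1834143.8329.
Posterior precision = 1/σ₀² + n/σ² = 1/116499.3424 + 15/86653.6969 = (σ² + n·σ₀²)/(σ₀²σ²) = 1834143.8329/(116499.3424·86653.6969); posterior variance σₙ² = σ₀²σ²/(σ² + n·σ₀²) = 116499.3424·86653.6969/1834143.8329 = 5503.984216.
Predictive variance for one new observation = σₙ² + σ² = 116499.3424·86653.6969/1834143.8329 + 86653.6969 = σ²·(σ₀² + 1834143.8329)/1834143.8329 = 86653.6969·1950643.1753/1834143.8329 = 92157.681116; SD = √(86653.6969·1950643.1753/1834143.8329) = 303.5748.

303.5748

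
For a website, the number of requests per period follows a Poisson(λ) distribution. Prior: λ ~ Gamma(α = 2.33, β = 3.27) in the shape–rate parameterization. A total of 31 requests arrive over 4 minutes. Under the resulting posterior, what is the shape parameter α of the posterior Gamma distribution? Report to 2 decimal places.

With a Gamma(shape α, rate β) prior, the Poisson likelihood is conjugate: the posterior is Gamma(α + ΣXᵢ, β + n).
Posterior: Gamma(α+S, β+n) = Gamma(2.33+31, 3.27+4) = Gamma(33.33, 7.27).
Posterior α = 33.33.

33.33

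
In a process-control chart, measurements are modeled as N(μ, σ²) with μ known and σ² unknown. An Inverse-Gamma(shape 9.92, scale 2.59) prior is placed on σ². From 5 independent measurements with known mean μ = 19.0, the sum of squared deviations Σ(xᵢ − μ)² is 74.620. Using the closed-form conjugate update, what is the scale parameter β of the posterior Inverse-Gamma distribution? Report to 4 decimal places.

39.9000

With known mean μ and an Inverse-Gamma(α, β) prior on σ², the Normal likelihood is conjugate: posterior is Inv-Gamma(α + n/2, β + Σ(xᵢ−μ)²/2).
Posterior: Inv-Gamma(9.92 + 5/2, 2.59 + 74.620/2) = Inv-Gamma(12.42, 39.9000).
Posterior β = 39.9000.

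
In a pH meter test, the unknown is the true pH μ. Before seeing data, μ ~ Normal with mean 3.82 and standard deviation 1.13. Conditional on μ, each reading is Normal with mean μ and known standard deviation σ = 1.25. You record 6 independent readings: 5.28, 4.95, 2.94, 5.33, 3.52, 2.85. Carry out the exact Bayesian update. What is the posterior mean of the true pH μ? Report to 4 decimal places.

For Normal data with known variance σ², a Normal(μ₀, σ₀²) prior on μ is conjugate. Posterior precision = 1/σ₀² + n/σ²; posterior mean is the precision-weighted average of μ₀ and x̄.
Σxᵢ = 5.28 + 4.95 + 2.94 + 5.33 + 3.52 + 2.85 = 24.87, so n·x̄ = 24.87.
σ₀² = 1.13² = 1.2769, σ² = 1.25² = 1.5625; σ² + n·σ₀² = 1.5625 + 6·1.2769 = 9.2239.
Posterior mean = (μ₀/σ₀² + n·x̄/σ²)/(1/σ₀² + n/σ²) = (σ²·μ₀ + σ₀²·n·x̄)/(σ² + n·σ₀²) = (1.5625·3.82 + 1.2769·24.87)/9.2239 = 37.725253/9.2239 = 4.0899.

4.0899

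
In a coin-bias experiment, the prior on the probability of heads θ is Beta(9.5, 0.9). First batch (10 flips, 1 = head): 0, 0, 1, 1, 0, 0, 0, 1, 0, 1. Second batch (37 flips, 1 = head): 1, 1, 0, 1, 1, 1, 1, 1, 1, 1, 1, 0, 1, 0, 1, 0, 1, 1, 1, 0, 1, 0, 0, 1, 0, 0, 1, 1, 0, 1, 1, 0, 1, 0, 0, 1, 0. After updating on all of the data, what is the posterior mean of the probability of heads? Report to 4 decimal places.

The Beta prior is conjugate to a Binomial/Bernoulli likelihood; the update adds successes to α and failures to β.
After batch 1: Beta(9.5+4, 0.9+6) = Beta(13.5, 6.9).
After batch 2: Beta(13.5+23, 6.9+14) = Beta(36.5, 20.9).
Posterior mean = α/(α+β) = 36.5/57.4 = 0.6359.

0.6359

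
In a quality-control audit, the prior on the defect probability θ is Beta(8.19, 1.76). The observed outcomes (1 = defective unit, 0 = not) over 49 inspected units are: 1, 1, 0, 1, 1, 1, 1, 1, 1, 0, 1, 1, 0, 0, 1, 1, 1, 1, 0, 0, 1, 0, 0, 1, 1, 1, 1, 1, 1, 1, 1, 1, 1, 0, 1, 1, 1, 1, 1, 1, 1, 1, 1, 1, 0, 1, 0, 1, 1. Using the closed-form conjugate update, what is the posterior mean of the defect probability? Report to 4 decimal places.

The Beta prior is conjugate to a Binomial/Bernoulli likelihood; the update adds successes to α and failures to β.
Posterior: Beta(α+k, β+n−k) = Beta(8.19+38, 1.76+11) = Beta(46.19, 12.76).
Posterior mean = α/(α+β) = 46.19/58.95 = 0.7835.

0.7835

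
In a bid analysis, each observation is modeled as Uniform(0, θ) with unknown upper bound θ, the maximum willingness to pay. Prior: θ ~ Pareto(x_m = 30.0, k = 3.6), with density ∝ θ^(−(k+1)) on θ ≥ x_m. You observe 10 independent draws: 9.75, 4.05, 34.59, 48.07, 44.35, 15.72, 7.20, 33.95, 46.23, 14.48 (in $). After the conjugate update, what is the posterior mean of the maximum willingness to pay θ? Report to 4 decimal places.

A Pareto(scale x_m, shape k) prior on the upper bound θ of Uniform(0, θ) is conjugate: posterior is Pareto(max(x_m, max xᵢ), k + n).
Sample maximum = 48.07; prior scale x_m = 30.0 → posterior scale = max = 48.07.
Posterior shape = 3.6 + 10 = 13.6.
E[θ|data] = k·x_m/(k−1) = 13.6·48.07/12.6 = 51.8851.

51.8851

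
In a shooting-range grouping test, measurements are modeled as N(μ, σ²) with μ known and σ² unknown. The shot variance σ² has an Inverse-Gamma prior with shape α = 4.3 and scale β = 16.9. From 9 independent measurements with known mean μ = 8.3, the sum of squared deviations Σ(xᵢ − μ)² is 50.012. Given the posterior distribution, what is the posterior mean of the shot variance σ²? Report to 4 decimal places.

With known mean μ and an Inverse-Gamma(α, β) prior on σ², the Normal likelihood is conjugate: posterior is Inv-Gamma(α + n/2, β + Σ(xᵢ−μ)²/2).
Posterior: Inv-Gamma(4.3 + 9/2, 16.9 + 50.012/2) = Inv-Gamma(8.80, 41.9060).
E[σ²|data] = β/(α−1) = 41.9060/7.80 = 5.3726.

5.3726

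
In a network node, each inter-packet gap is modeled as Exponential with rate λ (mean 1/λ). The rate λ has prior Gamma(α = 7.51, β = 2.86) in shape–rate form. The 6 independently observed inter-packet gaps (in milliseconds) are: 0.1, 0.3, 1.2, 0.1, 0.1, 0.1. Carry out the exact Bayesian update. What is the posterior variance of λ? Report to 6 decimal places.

With a Gamma(shape α, rate β) prior on the exponential rate λ, the posterior after n observations with total T = Σxᵢ is Gamma(α+n, β+T).
Sum of observations T = 1.9 milliseconds; n = 6.
Posterior: Gamma(7.51+6, 2.86+1.9) = Gamma(13.51, 4.76).
Var = α/β² = 0.596268.

0.596268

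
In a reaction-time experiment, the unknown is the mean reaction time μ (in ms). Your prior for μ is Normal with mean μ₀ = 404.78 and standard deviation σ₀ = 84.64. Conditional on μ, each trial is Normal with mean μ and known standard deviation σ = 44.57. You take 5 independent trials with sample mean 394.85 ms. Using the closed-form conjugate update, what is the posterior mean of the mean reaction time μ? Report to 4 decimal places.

For Normal data with known variance σ², a Normal(μ₀, σ₀²) prior on μ is conjugate. Posterior precision = 1/σ₀² + n/σ²; posterior mean is the precision-weighted average of μ₀ and x̄.
n·x̄ = 5·394.85 = 1974.25.
σ₀² = 84.64² = 7163.9296, σ² = 44.57² = 1986.4849; σ² + n·σ₀² = 1986.4849 + 5·7163.9296 = 37806.1329.
Posterior mean = (μ₀/σ₀² + n·x̄/σ²)/(1/σ₀² + n/σ²) = (σ²·μ₀ + σ₀²·n·x̄)/(σ² + n·σ₀²) = (1986.4849·404.78 + 7163.9296·1974.25)/37806.1329 = 14947477.370622/37806.1329 = 395.3718.

395.3718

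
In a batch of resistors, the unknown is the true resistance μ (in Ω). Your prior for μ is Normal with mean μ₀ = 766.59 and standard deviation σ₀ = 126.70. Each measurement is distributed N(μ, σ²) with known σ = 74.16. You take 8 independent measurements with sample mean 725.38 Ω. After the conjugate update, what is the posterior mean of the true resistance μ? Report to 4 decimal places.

For Normal data with known variance σ², a Normal(μ₀, σ₀²) prior on μ is conjugate. Posterior precision = 1/σ₀² + n/σ²; posterior mean is the precision-weighted average of μ₀ and x̄.
n·x̄ = 8·725.38 = 5803.04.
σ₀² = 126.70² = 16052.89, σ² = 74.16² = 5499.7056; σ² + n·σ₀² = 5499.7056 + 8·16052.89 = 133922.8256.
Posterior mean = (μ₀/σ₀² + n·x̄/σ²)/(1/σ₀² + n/σ²) = (σ²·μ₀ + σ₀²·n·x̄)/(σ² + n·σ₀²) = (5499.7056·766.59 + 16052.89·5803.04)/133922.8256 = 97371582.101504/133922.8256 = 727.0723.

727.0723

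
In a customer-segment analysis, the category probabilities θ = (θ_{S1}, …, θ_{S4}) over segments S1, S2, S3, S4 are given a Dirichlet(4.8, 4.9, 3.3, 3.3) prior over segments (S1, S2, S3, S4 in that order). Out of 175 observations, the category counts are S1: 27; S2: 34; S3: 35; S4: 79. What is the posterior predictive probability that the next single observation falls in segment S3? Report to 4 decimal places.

0.2002

The Dirichlet prior is conjugate to the Multinomial likelihood: each posterior αⱼ = prior αⱼ + observed count nⱼ.
Posterior concentration: (31.8, 38.9, 38.3, 82.3), total = 191.3.
P(next = S3 | data) = α_{S3}/Σα = 0.2002.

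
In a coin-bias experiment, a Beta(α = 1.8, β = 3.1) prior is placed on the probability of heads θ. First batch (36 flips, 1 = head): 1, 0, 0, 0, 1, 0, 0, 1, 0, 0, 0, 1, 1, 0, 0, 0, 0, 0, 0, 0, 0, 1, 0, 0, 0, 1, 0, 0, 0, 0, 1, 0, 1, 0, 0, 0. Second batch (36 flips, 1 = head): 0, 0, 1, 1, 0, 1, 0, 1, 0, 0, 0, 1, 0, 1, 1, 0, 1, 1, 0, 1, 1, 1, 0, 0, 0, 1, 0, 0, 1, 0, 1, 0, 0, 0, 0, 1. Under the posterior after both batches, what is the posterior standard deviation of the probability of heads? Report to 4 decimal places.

The Beta prior is conjugate to a Binomial/Bernoulli likelihood; the update adds successes to α and failures to β.
After batch 1: Beta(1.8+9, 3.1+27) = Beta(10.8, 30.1).
After batch 2: Beta(10.8+16, 30.1+20) = Beta(26.8, 50.1).
Var = αβ/((α+β)²(α+β+1)) = 26.8·50.1/(76.9²·77.9) = 0.00291462; SD = √0.00291462 = 0.0540.

0.0540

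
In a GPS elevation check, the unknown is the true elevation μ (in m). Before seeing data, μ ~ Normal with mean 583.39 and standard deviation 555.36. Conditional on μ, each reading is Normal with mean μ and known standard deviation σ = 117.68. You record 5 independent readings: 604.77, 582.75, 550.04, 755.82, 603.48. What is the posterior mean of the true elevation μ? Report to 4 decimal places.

619.0518

For Normal data with known variance σ², a Normal(μ₀, σ₀²) prior on μ is conjugate. Posterior precision = 1/σ₀² + n/σ²; posterior mean is the precision-weighted average of μ₀ and x̄.
Σxᵢ = 604.77 + 582.75 + 550.04 + 755.82 + 603.48 = 3096.86, so n·x̄ = 3096.86.
σ₀² = 555.36² = 308424.7296, σ² = 117.68² = 13848.5824; σ² + n·σ₀² = 13848.5824 + 5·308424.7296 = 1555972.2304.
Posterior mean = (μ₀/σ₀² + n·x̄/σ²)/(1/σ₀² + n/σ²) = (σ²·μ₀ + σ₀²·n·x̄)/(σ² + n·σ₀²) = (13848.5824·583.39 + 308424.7296·3096.86)/1555972.2304 = 963227332.595392/1555972.2304 = 619.0518.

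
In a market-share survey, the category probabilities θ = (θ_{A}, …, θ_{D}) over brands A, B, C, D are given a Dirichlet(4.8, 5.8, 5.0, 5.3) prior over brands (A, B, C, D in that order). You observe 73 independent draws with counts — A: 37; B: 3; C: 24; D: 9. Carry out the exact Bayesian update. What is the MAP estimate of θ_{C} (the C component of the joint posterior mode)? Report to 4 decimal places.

The Dirichlet prior is conjugate to the Multinomial likelihood: each posterior αⱼ = prior αⱼ + observed count nⱼ.
Posterior concentration: (41.8, 8.8, 29.0, 14.3), total = 93.9.
Joint mode component: (α_{C}−1)/(Σα−K) = 28.0/89.9 = 0.3115.

0.3115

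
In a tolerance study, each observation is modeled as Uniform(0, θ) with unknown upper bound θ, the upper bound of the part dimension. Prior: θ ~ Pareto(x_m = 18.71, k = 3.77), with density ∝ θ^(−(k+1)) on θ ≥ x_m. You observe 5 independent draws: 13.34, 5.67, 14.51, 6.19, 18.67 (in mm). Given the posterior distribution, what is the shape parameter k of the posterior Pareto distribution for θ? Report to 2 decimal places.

8.77

A Pareto(scale x_m, shape k) prior on the upper bound θ of Uniform(0, θ) is conjugate: posterior is Pareto(max(x_m, max xᵢ), k + n).
Sample maximum = 18.67; prior scale x_m = 18.71 → posterior scale = max = 18.71.
Posterior shape = 3.77 + 5 = 8.77.
Posterior shape k = 8.77.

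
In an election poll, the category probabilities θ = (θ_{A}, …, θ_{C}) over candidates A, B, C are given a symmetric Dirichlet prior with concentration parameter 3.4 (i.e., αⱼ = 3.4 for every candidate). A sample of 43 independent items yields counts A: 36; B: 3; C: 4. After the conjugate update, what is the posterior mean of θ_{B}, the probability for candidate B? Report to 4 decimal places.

The Dirichlet prior is conjugate to the Multinomial likelihood: each posterior αⱼ = prior αⱼ + observed count nⱼ.
Posterior concentration: (39.4, 6.4, 7.4), total = 53.2.
E[θ_{B}|data] = α_{B}/Σα = 6.4/53.2 = 0.1203.

0.1203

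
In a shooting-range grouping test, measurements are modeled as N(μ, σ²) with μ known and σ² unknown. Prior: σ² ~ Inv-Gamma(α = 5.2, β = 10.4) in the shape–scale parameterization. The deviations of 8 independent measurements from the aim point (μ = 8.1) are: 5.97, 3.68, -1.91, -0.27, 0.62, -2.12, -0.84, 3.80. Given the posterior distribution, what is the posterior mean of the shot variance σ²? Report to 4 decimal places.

With known mean μ and an Inverse-Gamma(α, β) prior on σ², the Normal likelihood is conjugate: posterior is Inv-Gamma(α + n/2, β + Σ(xᵢ−μ)²/2).
Σ(xᵢ−μ)² = (5.97)² + (3.68)² + (-1.91)² + (-0.27)² + (0.62)² + (-2.12)² + (-0.84)² + (3.80)² = 72.9287.
Posterior: Inv-Gamma(5.2 + 8/2, 10.4 + 72.9287/2) = Inv-Gamma(9.20, 46.86435).
E[σ²|data] = β/(α−1) = 46.86435/8.20 = 5.7152.

5.7152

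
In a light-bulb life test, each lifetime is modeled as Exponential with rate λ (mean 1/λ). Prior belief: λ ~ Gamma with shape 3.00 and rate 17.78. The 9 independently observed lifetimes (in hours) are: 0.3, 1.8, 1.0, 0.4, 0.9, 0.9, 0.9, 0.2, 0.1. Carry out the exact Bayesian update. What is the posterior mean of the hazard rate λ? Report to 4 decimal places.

With a Gamma(shape α, rate β) prior on the exponential rate λ, the posterior after n observations with total T = Σxᵢ is Gamma(α+n, β+T).
Sum of observations T = 6.5 hours; n = 9.
Posterior: Gamma(3.00+9, 17.78+6.5) = Gamma(12.00, 24.28).
Posterior mean of λ = α/β = 12.00/24.28 = 0.4942.

0.4942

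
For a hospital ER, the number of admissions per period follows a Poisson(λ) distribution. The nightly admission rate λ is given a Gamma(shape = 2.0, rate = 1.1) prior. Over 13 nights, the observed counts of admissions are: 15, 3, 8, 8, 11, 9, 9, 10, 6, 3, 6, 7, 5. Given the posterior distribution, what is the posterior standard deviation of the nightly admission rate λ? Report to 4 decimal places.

0.7163

With a Gamma(shape α, rate β) prior, the Poisson likelihood is conjugate: the posterior is Gamma(α + ΣXᵢ, β + n).
Sum of counts S = 100 over n = 13 nights.
Posterior: Gamma(α+S, β+n) = Gamma(2.0+100, 1.1+13) = Gamma(102.0, 14.1).
SD = √α/β = √102.0/14.1 = 0.7163.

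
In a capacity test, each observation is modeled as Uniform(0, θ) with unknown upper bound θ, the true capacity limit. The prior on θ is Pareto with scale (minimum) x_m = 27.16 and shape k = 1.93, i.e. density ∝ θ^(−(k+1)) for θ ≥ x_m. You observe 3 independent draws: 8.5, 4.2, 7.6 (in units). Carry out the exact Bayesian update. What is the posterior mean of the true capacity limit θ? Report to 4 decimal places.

34.0709

A Pareto(scale x_m, shape k) prior on the upper bound θ of Uniform(0, θ) is conjugate: posterior is Pareto(max(x_m, max xᵢ), k + n).
Sample maximum = 8.5; prior scale x_m = 27.16 → posterior scale = max = 27.16.
Posterior shape = 1.93 + 3 = 4.93.
E[θ|data] = k·x_m/(k−1) = 4.93·27.16/3.93 = 34.0709.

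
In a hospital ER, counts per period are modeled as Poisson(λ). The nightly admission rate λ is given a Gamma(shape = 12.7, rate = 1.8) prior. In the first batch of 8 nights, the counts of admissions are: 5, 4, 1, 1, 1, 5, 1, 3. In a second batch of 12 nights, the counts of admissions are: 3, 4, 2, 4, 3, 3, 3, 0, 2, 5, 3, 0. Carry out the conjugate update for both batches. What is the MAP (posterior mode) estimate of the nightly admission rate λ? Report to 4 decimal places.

With a Gamma(shape α, rate β) prior, the Poisson likelihood is conjugate: the posterior is Gamma(α + ΣXᵢ, β + n).
Batch 1: sum of counts S = 21 over n = 8 nights.
After batch 1: Gamma(α+S, β+n) = Gamma(12.7+21, 1.8+8) = Gamma(33.7, 9.8).
Batch 2: sum of counts S = 32 over n = 12 nights.
After batch 2: Gamma(α+S, β+n) = Gamma(33.7+32, 9.8+12) = Gamma(65.7, 21.8).
Mode of Gamma(α,β) for α≥1 is (α−1)/β = 64.7/21.8 = 2.9679.

2.9679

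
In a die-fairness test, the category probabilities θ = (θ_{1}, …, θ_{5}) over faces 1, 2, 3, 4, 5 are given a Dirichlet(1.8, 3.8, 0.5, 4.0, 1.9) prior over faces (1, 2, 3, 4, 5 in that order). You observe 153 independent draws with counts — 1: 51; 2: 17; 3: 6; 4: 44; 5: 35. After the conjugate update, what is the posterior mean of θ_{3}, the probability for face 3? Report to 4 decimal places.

0.0394

The Dirichlet prior is conjugate to the Multinomial likelihood: each posterior αⱼ = prior αⱼ + observed count nⱼ.
Posterior concentration: (52.8, 20.8, 6.5, 48.0, 36.9), total = 165.0.
E[θ_{3}|data] = α_{3}/Σα = 6.5/165.0 = 0.0394.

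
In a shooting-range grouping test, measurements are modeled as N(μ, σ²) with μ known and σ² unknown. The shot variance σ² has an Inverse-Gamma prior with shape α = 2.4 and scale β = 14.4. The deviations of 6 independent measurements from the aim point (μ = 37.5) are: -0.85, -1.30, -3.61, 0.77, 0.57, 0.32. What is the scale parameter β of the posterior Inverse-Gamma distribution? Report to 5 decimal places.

22.63240

With known mean μ and an Inverse-Gamma(α, β) prior on σ², the Normal likelihood is conjugate: posterior is Inv-Gamma(α + n/2, β + Σ(xᵢ−μ)²/2).
Σ(xᵢ−μ)² = (-0.85)² + (-1.30)² + (-3.61)² + (0.77)² + (0.57)² + (0.32)² = 16.4648.
Posterior: Inv-Gamma(2.4 + 6/2, 14.4 + 16.4648/2) = Inv-Gamma(5.40, 22.63240).
Posterior β = 22.63240.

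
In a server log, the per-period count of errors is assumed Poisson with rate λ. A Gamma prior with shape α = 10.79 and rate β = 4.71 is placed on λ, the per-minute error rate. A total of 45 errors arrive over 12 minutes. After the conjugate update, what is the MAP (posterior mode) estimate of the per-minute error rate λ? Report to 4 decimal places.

With a Gamma(shape α, rate β) prior, the Poisson likelihood is conjugate: the posterior is Gamma(α + ΣXᵢ, β + n).
Posterior: Gamma(α+S, β+n) = Gamma(10.79+45, 4.71+12) = Gamma(55.79, 16.71).
Mode of Gamma(α,β) for α≥1 is (α−1)/β = 54.79/16.71 = 3.2789.

3.2789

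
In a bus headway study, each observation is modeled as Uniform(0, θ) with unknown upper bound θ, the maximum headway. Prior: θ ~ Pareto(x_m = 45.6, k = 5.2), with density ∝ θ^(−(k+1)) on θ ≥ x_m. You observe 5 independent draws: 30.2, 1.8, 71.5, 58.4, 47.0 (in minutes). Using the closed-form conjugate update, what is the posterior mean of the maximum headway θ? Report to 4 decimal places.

79.2717

A Pareto(scale x_m, shape k) prior on the upper bound θ of Uniform(0, θ) is conjugate: posterior is Pareto(max(x_m, max xᵢ), k + n).
Sample maximum = 71.5; prior scale x_m = 45.6 → posterior scale = max = 71.5.
Posterior shape = 5.2 + 5 = 10.2.
E[θ|data] = k·x_m/(k−1) = 10.2·71.5/9.2 = 79.2717.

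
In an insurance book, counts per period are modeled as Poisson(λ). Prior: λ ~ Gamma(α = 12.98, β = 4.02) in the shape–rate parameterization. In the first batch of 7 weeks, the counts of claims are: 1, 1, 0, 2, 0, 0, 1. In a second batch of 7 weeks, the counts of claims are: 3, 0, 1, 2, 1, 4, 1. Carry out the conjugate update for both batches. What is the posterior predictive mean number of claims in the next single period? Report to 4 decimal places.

1.6637

With a Gamma(shape α, rate β) prior, the Poisson likelihood is conjugate: the posterior is Gamma(α + ΣXᵢ, β + n).
Batch 1: sum of counts S = 5 over n = 7 weeks.
After batch 1: Gamma(α+S, β+n) = Gamma(12.98+5, 4.02+7) = Gamma(17.98, 11.02).
Batch 2: sum of counts S = 12 over n = 7 weeks.
After batch 2: Gamma(α+S, β+n) = Gamma(17.98+12, 11.02+7) = Gamma(29.98, 18.02).
The predictive distribution for one future period is NegBinom with mean α/β = 1.6637.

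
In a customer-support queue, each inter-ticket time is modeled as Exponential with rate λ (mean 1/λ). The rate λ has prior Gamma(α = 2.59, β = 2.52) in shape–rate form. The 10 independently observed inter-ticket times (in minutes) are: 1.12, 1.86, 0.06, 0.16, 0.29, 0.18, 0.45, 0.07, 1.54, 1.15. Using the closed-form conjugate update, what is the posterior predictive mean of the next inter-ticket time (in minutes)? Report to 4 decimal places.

0.8110

With a Gamma(shape α, rate β) prior on the exponential rate λ, the posterior after n observations with total T = Σxᵢ is Gamma(α+n, β+T).
Sum of observations T = 6.88 minutes; n = 10.
Posterior: Gamma(2.59+10, 2.52+6.88) = Gamma(12.59, 9.40).
The predictive distribution for the next observation is Lomax; its mean is β/(α−1) = 9.40/11.59 = 0.8110.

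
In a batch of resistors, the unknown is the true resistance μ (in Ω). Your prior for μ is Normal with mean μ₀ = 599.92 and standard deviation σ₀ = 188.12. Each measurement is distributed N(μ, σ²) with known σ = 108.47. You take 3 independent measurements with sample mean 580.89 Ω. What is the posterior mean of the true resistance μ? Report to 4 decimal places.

582.7886

For Normal data with known variance σ², a Normal(μ₀, σ₀²) prior on μ is conjugate. Posterior precision = 1/σ₀² + n/σ²; posterior mean is the precision-weighted average of μ₀ and x̄.
n·x̄ = 3·580.89 = 1742.67.
σ₀² = 188.12² = 35389.1344, σ² = 108.47² = 11765.7409; σ² + n·σ₀² = 11765.7409 + 3·35389.1344 = 117933.1441.
Posterior mean = (μ₀/σ₀² + n·x̄/σ²)/(1/σ₀² + n/σ²) = (σ²·μ₀ + σ₀²·n·x̄)/(σ² + n·σ₀²) = (11765.7409·599.92 + 35389.1344·1742.67)/117933.1441 = 68730086.125576/117933.1441 = 582.7886.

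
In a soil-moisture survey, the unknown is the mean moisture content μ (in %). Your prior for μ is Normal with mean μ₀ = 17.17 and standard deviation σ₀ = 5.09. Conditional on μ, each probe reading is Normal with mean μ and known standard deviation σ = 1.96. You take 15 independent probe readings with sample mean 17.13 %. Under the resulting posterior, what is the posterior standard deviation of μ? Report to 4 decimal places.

For Normal data with known variance σ², a Normal(μ₀, σ₀²) prior on μ is conjugate. Posterior precision = 1/σ₀² + n/σ²; posterior mean is the precision-weighted average of μ₀ and x̄.
σ₀² = 5.09² = 25.9081, σ² = 1.96² = 3.8416; σ² + n·σ₀² = 3.8416 + 15·25.9081 = 392.4631.
Posterior precision = 1/σ₀² + n/σ² = 1/25.9081 + 15/3.8416 = (σ² + n·σ₀²)/(σ₀²σ²) = 392.4631/(25.9081·3.8416); posterior variance σₙ² = σ₀²σ²/(σ² + n·σ₀²) = 25.9081·3.8416/392.4631 = 0.253600.
Posterior SD = √σₙ² = √(25.9081·3.8416/392.4631) = 0.5036.

0.5036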